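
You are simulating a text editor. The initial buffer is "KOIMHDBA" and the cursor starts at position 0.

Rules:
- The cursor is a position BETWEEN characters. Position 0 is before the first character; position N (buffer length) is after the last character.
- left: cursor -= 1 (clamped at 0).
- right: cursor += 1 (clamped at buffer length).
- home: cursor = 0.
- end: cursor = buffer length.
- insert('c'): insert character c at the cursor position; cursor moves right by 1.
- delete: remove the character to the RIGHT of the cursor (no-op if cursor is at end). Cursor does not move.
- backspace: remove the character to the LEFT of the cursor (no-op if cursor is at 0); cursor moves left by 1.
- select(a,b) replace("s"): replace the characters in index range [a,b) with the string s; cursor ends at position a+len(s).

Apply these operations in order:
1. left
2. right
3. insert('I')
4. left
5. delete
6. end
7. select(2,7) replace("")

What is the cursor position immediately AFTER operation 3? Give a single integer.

After op 1 (left): buf='KOIMHDBA' cursor=0
After op 2 (right): buf='KOIMHDBA' cursor=1
After op 3 (insert('I')): buf='KIOIMHDBA' cursor=2

Answer: 2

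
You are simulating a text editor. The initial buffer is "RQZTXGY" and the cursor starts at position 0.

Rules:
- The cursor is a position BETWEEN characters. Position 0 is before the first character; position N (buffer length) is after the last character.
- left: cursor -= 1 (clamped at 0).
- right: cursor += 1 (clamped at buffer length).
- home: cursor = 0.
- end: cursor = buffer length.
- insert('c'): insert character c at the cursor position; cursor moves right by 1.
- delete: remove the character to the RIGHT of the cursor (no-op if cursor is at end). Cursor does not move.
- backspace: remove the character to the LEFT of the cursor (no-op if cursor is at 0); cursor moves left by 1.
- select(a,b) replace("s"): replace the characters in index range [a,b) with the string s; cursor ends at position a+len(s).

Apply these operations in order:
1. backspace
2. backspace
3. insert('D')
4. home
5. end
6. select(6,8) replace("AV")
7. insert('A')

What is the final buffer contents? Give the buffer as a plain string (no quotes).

Answer: DRQZTXAVA

Derivation:
After op 1 (backspace): buf='RQZTXGY' cursor=0
After op 2 (backspace): buf='RQZTXGY' cursor=0
After op 3 (insert('D')): buf='DRQZTXGY' cursor=1
After op 4 (home): buf='DRQZTXGY' cursor=0
After op 5 (end): buf='DRQZTXGY' cursor=8
After op 6 (select(6,8) replace("AV")): buf='DRQZTXAV' cursor=8
After op 7 (insert('A')): buf='DRQZTXAVA' cursor=9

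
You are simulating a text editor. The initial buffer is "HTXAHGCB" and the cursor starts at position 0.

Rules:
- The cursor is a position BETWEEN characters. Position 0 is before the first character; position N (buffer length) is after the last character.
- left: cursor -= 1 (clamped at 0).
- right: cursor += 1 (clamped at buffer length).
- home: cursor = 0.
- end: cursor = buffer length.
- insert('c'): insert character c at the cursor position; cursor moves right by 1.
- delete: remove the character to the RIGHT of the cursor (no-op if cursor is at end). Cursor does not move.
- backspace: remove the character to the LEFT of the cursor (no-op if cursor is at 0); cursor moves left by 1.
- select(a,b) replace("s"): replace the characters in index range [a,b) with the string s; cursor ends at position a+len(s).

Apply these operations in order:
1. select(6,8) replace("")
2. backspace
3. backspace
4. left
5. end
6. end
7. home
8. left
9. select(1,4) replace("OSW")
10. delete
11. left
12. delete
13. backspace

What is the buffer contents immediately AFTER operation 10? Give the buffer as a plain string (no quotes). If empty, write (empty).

Answer: HOSW

Derivation:
After op 1 (select(6,8) replace("")): buf='HTXAHG' cursor=6
After op 2 (backspace): buf='HTXAH' cursor=5
After op 3 (backspace): buf='HTXA' cursor=4
After op 4 (left): buf='HTXA' cursor=3
After op 5 (end): buf='HTXA' cursor=4
After op 6 (end): buf='HTXA' cursor=4
After op 7 (home): buf='HTXA' cursor=0
After op 8 (left): buf='HTXA' cursor=0
After op 9 (select(1,4) replace("OSW")): buf='HOSW' cursor=4
After op 10 (delete): buf='HOSW' cursor=4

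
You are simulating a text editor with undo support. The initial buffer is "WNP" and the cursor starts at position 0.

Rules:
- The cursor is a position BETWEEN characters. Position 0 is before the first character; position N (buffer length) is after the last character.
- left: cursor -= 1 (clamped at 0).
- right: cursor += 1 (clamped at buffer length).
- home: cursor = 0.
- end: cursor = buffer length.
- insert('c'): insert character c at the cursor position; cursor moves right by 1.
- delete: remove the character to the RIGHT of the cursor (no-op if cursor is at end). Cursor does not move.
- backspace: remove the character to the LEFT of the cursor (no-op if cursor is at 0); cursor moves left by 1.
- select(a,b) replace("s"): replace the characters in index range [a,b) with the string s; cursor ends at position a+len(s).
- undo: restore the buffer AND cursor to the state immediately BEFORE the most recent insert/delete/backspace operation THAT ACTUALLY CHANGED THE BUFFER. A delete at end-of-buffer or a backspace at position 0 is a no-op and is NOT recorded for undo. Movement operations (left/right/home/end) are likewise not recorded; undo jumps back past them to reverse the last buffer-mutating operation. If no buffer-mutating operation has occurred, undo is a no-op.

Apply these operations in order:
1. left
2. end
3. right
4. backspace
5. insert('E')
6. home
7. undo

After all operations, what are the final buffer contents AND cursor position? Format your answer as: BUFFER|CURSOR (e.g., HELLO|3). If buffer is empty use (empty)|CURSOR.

After op 1 (left): buf='WNP' cursor=0
After op 2 (end): buf='WNP' cursor=3
After op 3 (right): buf='WNP' cursor=3
After op 4 (backspace): buf='WN' cursor=2
After op 5 (insert('E')): buf='WNE' cursor=3
After op 6 (home): buf='WNE' cursor=0
After op 7 (undo): buf='WN' cursor=2

Answer: WN|2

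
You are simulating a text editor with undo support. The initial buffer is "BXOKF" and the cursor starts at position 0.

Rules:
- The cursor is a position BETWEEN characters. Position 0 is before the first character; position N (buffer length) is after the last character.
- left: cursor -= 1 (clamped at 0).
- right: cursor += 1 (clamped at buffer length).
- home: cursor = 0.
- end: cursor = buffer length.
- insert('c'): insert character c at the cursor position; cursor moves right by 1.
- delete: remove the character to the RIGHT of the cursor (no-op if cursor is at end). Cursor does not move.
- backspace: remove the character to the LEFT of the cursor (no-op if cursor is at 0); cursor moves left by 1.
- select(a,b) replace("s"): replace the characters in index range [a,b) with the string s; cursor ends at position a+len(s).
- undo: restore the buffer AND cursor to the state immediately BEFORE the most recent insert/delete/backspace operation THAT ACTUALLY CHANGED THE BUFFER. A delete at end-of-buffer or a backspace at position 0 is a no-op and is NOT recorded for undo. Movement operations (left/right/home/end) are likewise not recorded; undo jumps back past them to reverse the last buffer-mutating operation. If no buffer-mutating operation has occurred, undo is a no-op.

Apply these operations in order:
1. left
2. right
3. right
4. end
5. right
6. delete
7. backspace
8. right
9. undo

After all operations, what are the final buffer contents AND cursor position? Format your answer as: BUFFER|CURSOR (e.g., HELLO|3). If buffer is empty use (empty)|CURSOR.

After op 1 (left): buf='BXOKF' cursor=0
After op 2 (right): buf='BXOKF' cursor=1
After op 3 (right): buf='BXOKF' cursor=2
After op 4 (end): buf='BXOKF' cursor=5
After op 5 (right): buf='BXOKF' cursor=5
After op 6 (delete): buf='BXOKF' cursor=5
After op 7 (backspace): buf='BXOK' cursor=4
After op 8 (right): buf='BXOK' cursor=4
After op 9 (undo): buf='BXOKF' cursor=5

Answer: BXOKF|5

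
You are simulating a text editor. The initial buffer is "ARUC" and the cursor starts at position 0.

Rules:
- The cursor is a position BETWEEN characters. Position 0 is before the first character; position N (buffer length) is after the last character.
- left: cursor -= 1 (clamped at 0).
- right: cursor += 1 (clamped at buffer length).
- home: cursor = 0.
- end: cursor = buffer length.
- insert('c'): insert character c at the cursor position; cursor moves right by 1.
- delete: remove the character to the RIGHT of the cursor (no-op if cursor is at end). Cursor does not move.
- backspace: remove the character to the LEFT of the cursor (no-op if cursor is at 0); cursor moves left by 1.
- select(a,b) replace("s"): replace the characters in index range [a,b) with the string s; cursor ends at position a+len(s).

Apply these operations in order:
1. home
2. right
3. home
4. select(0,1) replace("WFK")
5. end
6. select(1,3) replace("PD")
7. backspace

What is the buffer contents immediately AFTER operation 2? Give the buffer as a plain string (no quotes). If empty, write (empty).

After op 1 (home): buf='ARUC' cursor=0
After op 2 (right): buf='ARUC' cursor=1

Answer: ARUC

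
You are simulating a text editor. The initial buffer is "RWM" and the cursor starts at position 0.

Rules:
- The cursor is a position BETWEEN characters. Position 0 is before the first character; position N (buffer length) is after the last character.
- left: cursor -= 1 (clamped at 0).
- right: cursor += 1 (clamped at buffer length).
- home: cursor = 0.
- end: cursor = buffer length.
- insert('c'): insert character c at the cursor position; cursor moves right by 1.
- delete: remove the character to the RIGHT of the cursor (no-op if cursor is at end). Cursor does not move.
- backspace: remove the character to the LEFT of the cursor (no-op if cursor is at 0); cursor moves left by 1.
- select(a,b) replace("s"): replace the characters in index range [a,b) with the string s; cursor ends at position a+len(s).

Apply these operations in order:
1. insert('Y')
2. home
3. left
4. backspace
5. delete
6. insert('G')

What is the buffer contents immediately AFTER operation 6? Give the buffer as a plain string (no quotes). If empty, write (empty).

After op 1 (insert('Y')): buf='YRWM' cursor=1
After op 2 (home): buf='YRWM' cursor=0
After op 3 (left): buf='YRWM' cursor=0
After op 4 (backspace): buf='YRWM' cursor=0
After op 5 (delete): buf='RWM' cursor=0
After op 6 (insert('G')): buf='GRWM' cursor=1

Answer: GRWM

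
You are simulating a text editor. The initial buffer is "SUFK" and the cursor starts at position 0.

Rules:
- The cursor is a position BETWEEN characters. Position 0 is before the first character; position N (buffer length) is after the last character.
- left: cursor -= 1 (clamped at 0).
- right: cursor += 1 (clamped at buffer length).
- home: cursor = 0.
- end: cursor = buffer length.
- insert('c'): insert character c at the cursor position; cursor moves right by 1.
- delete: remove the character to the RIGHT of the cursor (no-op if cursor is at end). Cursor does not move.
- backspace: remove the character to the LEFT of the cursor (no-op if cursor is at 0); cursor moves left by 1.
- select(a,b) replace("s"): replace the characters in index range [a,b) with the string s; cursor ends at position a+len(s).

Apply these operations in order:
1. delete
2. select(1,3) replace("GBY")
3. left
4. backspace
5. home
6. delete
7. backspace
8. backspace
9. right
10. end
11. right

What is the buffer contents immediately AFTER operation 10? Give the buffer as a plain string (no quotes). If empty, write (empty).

Answer: GY

Derivation:
After op 1 (delete): buf='UFK' cursor=0
After op 2 (select(1,3) replace("GBY")): buf='UGBY' cursor=4
After op 3 (left): buf='UGBY' cursor=3
After op 4 (backspace): buf='UGY' cursor=2
After op 5 (home): buf='UGY' cursor=0
After op 6 (delete): buf='GY' cursor=0
After op 7 (backspace): buf='GY' cursor=0
After op 8 (backspace): buf='GY' cursor=0
After op 9 (right): buf='GY' cursor=1
After op 10 (end): buf='GY' cursor=2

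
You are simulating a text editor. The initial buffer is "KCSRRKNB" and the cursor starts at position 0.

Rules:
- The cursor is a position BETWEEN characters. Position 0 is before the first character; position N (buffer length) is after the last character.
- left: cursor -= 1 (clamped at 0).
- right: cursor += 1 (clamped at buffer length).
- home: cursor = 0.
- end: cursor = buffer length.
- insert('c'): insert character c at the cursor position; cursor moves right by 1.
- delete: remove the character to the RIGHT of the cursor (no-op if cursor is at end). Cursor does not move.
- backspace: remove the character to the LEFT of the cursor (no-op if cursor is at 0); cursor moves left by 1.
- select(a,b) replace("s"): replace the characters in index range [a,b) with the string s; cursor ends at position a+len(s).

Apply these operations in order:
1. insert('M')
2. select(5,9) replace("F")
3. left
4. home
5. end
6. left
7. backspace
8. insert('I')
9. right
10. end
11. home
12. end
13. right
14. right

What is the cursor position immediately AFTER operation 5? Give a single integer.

Answer: 6

Derivation:
After op 1 (insert('M')): buf='MKCSRRKNB' cursor=1
After op 2 (select(5,9) replace("F")): buf='MKCSRF' cursor=6
After op 3 (left): buf='MKCSRF' cursor=5
After op 4 (home): buf='MKCSRF' cursor=0
After op 5 (end): buf='MKCSRF' cursor=6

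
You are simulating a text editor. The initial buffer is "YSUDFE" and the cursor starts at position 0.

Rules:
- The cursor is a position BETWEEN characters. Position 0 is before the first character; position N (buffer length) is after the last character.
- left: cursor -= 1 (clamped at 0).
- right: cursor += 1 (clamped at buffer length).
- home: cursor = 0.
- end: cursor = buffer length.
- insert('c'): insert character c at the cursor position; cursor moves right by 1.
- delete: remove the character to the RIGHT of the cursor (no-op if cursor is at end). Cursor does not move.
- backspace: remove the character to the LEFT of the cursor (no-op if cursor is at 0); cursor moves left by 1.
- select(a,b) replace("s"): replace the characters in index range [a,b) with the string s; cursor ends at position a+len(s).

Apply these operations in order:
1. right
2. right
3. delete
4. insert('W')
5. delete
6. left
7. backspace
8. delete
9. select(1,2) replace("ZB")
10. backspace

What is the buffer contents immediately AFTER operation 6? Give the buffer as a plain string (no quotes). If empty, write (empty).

Answer: YSWFE

Derivation:
After op 1 (right): buf='YSUDFE' cursor=1
After op 2 (right): buf='YSUDFE' cursor=2
After op 3 (delete): buf='YSDFE' cursor=2
After op 4 (insert('W')): buf='YSWDFE' cursor=3
After op 5 (delete): buf='YSWFE' cursor=3
After op 6 (left): buf='YSWFE' cursor=2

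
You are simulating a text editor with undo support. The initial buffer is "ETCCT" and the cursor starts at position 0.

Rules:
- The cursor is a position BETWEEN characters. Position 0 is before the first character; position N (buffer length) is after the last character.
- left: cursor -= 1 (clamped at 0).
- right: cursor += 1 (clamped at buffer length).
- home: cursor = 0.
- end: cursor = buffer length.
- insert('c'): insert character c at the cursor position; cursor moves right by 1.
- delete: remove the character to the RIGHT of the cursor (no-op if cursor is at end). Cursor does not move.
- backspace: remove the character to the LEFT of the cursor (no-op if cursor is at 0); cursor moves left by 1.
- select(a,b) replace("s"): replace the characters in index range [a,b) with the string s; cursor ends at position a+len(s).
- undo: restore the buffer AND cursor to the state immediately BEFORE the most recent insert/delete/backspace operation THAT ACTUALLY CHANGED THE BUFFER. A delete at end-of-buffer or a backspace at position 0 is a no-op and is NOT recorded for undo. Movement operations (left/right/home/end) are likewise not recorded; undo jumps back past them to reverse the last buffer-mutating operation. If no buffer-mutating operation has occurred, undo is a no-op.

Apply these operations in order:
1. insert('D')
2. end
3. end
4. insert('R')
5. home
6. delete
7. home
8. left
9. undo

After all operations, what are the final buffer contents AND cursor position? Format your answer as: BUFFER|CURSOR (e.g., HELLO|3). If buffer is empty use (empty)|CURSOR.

Answer: DETCCTR|0

Derivation:
After op 1 (insert('D')): buf='DETCCT' cursor=1
After op 2 (end): buf='DETCCT' cursor=6
After op 3 (end): buf='DETCCT' cursor=6
After op 4 (insert('R')): buf='DETCCTR' cursor=7
After op 5 (home): buf='DETCCTR' cursor=0
After op 6 (delete): buf='ETCCTR' cursor=0
After op 7 (home): buf='ETCCTR' cursor=0
After op 8 (left): buf='ETCCTR' cursor=0
After op 9 (undo): buf='DETCCTR' cursor=0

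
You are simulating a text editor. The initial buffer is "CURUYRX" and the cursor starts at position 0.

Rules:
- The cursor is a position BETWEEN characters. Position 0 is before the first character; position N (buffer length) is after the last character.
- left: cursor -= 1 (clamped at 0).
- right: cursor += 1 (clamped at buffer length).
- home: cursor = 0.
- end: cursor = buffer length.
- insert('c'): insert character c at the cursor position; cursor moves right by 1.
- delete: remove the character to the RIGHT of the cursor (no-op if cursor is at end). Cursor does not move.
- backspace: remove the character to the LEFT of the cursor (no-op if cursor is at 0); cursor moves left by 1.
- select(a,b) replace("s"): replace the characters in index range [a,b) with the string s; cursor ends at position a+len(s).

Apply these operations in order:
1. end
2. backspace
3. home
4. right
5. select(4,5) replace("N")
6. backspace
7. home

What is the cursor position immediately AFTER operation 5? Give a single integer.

Answer: 5

Derivation:
After op 1 (end): buf='CURUYRX' cursor=7
After op 2 (backspace): buf='CURUYR' cursor=6
After op 3 (home): buf='CURUYR' cursor=0
After op 4 (right): buf='CURUYR' cursor=1
After op 5 (select(4,5) replace("N")): buf='CURUNR' cursor=5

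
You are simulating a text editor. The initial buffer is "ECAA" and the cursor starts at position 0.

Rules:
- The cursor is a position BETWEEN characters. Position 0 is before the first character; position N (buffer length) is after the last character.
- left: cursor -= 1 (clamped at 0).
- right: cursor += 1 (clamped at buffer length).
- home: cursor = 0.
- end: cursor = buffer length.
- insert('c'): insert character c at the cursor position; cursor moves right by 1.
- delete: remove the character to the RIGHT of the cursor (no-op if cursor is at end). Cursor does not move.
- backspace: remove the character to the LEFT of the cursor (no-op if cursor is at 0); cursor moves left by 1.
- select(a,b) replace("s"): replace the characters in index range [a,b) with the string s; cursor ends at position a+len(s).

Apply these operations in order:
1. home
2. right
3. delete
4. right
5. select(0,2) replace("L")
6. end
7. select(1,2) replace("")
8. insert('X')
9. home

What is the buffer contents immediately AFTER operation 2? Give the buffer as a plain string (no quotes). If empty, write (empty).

After op 1 (home): buf='ECAA' cursor=0
After op 2 (right): buf='ECAA' cursor=1

Answer: ECAA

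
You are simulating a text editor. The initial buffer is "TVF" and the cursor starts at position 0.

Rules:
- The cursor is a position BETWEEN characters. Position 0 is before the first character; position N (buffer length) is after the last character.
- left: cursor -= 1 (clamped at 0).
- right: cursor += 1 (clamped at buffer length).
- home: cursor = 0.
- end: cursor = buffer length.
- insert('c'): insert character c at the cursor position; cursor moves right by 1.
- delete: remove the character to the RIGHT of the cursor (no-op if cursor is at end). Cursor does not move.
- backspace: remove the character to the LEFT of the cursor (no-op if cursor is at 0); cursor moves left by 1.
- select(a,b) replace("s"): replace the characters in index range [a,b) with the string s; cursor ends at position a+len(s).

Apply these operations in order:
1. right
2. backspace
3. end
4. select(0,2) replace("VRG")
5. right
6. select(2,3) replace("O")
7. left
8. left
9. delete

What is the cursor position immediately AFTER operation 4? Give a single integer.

Answer: 3

Derivation:
After op 1 (right): buf='TVF' cursor=1
After op 2 (backspace): buf='VF' cursor=0
After op 3 (end): buf='VF' cursor=2
After op 4 (select(0,2) replace("VRG")): buf='VRG' cursor=3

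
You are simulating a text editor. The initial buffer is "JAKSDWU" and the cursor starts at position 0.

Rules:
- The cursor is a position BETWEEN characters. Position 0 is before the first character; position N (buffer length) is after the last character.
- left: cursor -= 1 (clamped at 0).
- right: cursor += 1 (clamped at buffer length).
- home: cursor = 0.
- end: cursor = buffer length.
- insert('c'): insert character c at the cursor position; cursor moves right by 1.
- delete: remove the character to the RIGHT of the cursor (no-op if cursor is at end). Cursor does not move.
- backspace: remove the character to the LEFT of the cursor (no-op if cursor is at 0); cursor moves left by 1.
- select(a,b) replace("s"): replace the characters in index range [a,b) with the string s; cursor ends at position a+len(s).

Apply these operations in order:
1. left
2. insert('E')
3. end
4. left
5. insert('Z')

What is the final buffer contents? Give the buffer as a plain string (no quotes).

After op 1 (left): buf='JAKSDWU' cursor=0
After op 2 (insert('E')): buf='EJAKSDWU' cursor=1
After op 3 (end): buf='EJAKSDWU' cursor=8
After op 4 (left): buf='EJAKSDWU' cursor=7
After op 5 (insert('Z')): buf='EJAKSDWZU' cursor=8

Answer: EJAKSDWZU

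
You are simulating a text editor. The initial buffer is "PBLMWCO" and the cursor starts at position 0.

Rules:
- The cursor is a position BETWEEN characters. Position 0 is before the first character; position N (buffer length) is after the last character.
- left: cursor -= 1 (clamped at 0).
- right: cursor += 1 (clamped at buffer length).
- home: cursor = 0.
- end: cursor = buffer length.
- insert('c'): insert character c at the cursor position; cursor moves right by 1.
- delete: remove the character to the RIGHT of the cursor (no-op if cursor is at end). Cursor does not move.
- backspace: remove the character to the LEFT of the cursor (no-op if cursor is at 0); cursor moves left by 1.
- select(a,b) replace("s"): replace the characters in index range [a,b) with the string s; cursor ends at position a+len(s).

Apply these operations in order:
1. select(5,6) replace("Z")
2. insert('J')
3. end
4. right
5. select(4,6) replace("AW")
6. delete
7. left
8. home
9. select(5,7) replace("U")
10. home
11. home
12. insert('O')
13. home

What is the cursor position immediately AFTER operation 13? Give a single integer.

Answer: 0

Derivation:
After op 1 (select(5,6) replace("Z")): buf='PBLMWZO' cursor=6
After op 2 (insert('J')): buf='PBLMWZJO' cursor=7
After op 3 (end): buf='PBLMWZJO' cursor=8
After op 4 (right): buf='PBLMWZJO' cursor=8
After op 5 (select(4,6) replace("AW")): buf='PBLMAWJO' cursor=6
After op 6 (delete): buf='PBLMAWO' cursor=6
After op 7 (left): buf='PBLMAWO' cursor=5
After op 8 (home): buf='PBLMAWO' cursor=0
After op 9 (select(5,7) replace("U")): buf='PBLMAU' cursor=6
After op 10 (home): buf='PBLMAU' cursor=0
After op 11 (home): buf='PBLMAU' cursor=0
After op 12 (insert('O')): buf='OPBLMAU' cursor=1
After op 13 (home): buf='OPBLMAU' cursor=0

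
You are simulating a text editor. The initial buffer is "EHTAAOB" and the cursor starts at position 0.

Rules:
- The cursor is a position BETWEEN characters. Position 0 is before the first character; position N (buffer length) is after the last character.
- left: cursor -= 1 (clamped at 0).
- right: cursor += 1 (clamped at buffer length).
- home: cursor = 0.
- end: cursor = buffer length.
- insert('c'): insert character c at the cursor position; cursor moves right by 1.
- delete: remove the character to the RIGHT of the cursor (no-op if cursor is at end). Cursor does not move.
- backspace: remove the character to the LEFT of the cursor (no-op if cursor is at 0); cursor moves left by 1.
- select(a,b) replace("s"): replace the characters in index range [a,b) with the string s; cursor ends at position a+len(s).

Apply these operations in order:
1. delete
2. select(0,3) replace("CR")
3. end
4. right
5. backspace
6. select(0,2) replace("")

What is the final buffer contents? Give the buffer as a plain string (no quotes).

Answer: AO

Derivation:
After op 1 (delete): buf='HTAAOB' cursor=0
After op 2 (select(0,3) replace("CR")): buf='CRAOB' cursor=2
After op 3 (end): buf='CRAOB' cursor=5
After op 4 (right): buf='CRAOB' cursor=5
After op 5 (backspace): buf='CRAO' cursor=4
After op 6 (select(0,2) replace("")): buf='AO' cursor=0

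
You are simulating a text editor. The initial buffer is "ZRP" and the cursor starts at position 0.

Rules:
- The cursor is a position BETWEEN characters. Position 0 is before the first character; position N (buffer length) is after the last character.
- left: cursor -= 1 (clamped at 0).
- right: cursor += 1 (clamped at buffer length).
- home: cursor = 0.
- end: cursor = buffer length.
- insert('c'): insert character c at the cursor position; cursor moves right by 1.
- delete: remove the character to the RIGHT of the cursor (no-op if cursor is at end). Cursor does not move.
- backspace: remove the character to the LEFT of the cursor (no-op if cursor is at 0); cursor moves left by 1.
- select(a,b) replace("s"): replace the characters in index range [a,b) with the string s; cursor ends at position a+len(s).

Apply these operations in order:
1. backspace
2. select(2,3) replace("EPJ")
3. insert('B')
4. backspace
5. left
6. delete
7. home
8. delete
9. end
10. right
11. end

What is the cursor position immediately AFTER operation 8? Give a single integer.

Answer: 0

Derivation:
After op 1 (backspace): buf='ZRP' cursor=0
After op 2 (select(2,3) replace("EPJ")): buf='ZREPJ' cursor=5
After op 3 (insert('B')): buf='ZREPJB' cursor=6
After op 4 (backspace): buf='ZREPJ' cursor=5
After op 5 (left): buf='ZREPJ' cursor=4
After op 6 (delete): buf='ZREP' cursor=4
After op 7 (home): buf='ZREP' cursor=0
After op 8 (delete): buf='REP' cursor=0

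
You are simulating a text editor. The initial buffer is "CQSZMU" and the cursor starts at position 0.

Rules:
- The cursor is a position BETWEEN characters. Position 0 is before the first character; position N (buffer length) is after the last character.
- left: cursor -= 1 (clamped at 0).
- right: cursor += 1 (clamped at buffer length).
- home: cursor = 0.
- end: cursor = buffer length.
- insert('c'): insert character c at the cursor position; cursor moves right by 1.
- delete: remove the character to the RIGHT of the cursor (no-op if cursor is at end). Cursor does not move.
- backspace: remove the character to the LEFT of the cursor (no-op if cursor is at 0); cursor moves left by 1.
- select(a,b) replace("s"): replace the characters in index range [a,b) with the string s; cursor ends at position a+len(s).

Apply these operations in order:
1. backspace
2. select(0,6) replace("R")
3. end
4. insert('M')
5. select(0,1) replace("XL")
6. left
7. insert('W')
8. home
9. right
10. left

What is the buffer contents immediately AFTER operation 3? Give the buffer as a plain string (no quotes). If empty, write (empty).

Answer: R

Derivation:
After op 1 (backspace): buf='CQSZMU' cursor=0
After op 2 (select(0,6) replace("R")): buf='R' cursor=1
After op 3 (end): buf='R' cursor=1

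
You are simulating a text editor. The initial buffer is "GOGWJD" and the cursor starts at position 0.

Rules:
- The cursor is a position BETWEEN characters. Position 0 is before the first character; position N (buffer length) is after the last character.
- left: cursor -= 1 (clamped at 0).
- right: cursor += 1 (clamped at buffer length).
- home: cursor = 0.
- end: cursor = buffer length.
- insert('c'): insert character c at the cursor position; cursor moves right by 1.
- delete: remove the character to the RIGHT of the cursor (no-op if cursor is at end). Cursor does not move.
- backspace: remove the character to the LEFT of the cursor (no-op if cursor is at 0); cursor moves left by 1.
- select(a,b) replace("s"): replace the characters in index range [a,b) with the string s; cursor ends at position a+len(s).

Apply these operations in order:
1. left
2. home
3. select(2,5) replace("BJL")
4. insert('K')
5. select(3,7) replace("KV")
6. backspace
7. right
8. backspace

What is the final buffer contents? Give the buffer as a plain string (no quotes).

Answer: GOB

Derivation:
After op 1 (left): buf='GOGWJD' cursor=0
After op 2 (home): buf='GOGWJD' cursor=0
After op 3 (select(2,5) replace("BJL")): buf='GOBJLD' cursor=5
After op 4 (insert('K')): buf='GOBJLKD' cursor=6
After op 5 (select(3,7) replace("KV")): buf='GOBKV' cursor=5
After op 6 (backspace): buf='GOBK' cursor=4
After op 7 (right): buf='GOBK' cursor=4
After op 8 (backspace): buf='GOB' cursor=3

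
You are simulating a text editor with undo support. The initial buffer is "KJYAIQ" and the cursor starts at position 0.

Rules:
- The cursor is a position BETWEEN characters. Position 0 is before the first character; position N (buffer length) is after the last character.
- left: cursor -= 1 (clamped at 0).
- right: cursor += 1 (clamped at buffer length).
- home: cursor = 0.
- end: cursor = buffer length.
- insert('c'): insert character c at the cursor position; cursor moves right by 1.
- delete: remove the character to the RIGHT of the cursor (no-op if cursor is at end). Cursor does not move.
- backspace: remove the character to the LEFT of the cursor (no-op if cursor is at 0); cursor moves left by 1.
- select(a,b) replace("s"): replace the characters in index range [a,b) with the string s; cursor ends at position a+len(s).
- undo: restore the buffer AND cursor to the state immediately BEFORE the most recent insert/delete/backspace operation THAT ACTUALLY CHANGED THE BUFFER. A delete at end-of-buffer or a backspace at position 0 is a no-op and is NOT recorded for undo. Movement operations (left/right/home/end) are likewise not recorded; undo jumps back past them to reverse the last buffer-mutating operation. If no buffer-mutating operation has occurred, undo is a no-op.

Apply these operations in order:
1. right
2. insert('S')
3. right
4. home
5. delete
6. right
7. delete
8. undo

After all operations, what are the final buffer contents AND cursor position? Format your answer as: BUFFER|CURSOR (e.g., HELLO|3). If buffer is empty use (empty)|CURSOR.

Answer: SJYAIQ|1

Derivation:
After op 1 (right): buf='KJYAIQ' cursor=1
After op 2 (insert('S')): buf='KSJYAIQ' cursor=2
After op 3 (right): buf='KSJYAIQ' cursor=3
After op 4 (home): buf='KSJYAIQ' cursor=0
After op 5 (delete): buf='SJYAIQ' cursor=0
After op 6 (right): buf='SJYAIQ' cursor=1
After op 7 (delete): buf='SYAIQ' cursor=1
After op 8 (undo): buf='SJYAIQ' cursor=1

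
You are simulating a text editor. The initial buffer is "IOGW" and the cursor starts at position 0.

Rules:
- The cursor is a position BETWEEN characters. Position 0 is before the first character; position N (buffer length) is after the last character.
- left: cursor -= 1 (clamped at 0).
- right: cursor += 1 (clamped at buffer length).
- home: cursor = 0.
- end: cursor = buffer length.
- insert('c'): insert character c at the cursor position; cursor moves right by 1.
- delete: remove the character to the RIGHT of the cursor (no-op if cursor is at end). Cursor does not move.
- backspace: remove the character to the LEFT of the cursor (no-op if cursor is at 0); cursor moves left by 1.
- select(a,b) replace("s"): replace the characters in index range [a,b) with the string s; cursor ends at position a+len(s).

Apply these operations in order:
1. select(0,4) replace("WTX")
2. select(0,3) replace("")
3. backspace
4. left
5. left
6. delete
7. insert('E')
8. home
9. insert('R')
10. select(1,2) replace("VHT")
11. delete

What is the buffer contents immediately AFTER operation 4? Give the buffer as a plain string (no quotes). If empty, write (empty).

Answer: (empty)

Derivation:
After op 1 (select(0,4) replace("WTX")): buf='WTX' cursor=3
After op 2 (select(0,3) replace("")): buf='(empty)' cursor=0
After op 3 (backspace): buf='(empty)' cursor=0
After op 4 (left): buf='(empty)' cursor=0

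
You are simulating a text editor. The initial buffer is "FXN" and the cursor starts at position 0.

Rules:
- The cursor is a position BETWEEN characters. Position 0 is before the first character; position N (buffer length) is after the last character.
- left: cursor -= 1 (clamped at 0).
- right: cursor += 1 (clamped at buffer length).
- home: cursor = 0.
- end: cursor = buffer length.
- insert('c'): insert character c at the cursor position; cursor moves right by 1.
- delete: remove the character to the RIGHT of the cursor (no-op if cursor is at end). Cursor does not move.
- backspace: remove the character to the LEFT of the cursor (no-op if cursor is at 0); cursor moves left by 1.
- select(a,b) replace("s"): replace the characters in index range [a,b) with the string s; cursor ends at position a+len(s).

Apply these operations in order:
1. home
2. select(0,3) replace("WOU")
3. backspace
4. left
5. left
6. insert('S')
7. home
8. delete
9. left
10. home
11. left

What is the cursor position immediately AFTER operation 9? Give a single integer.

After op 1 (home): buf='FXN' cursor=0
After op 2 (select(0,3) replace("WOU")): buf='WOU' cursor=3
After op 3 (backspace): buf='WO' cursor=2
After op 4 (left): buf='WO' cursor=1
After op 5 (left): buf='WO' cursor=0
After op 6 (insert('S')): buf='SWO' cursor=1
After op 7 (home): buf='SWO' cursor=0
After op 8 (delete): buf='WO' cursor=0
After op 9 (left): buf='WO' cursor=0

Answer: 0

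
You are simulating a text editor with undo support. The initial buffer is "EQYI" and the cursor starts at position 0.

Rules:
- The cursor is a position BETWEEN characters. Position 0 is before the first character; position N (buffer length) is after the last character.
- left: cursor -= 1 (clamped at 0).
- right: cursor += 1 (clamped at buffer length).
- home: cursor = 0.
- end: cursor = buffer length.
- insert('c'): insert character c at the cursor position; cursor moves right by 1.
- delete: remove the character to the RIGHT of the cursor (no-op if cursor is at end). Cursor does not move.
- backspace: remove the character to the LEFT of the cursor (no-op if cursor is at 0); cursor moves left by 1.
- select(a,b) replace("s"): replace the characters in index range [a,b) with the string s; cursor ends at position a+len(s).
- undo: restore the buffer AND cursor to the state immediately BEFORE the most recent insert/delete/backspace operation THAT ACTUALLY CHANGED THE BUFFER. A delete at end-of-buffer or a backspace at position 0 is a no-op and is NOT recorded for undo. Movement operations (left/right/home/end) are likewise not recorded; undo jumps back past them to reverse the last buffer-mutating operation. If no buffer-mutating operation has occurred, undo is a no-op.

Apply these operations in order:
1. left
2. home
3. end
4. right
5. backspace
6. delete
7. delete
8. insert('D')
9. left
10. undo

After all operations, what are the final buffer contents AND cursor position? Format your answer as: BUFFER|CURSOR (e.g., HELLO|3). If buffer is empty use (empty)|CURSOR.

After op 1 (left): buf='EQYI' cursor=0
After op 2 (home): buf='EQYI' cursor=0
After op 3 (end): buf='EQYI' cursor=4
After op 4 (right): buf='EQYI' cursor=4
After op 5 (backspace): buf='EQY' cursor=3
After op 6 (delete): buf='EQY' cursor=3
After op 7 (delete): buf='EQY' cursor=3
After op 8 (insert('D')): buf='EQYD' cursor=4
After op 9 (left): buf='EQYD' cursor=3
After op 10 (undo): buf='EQY' cursor=3

Answer: EQY|3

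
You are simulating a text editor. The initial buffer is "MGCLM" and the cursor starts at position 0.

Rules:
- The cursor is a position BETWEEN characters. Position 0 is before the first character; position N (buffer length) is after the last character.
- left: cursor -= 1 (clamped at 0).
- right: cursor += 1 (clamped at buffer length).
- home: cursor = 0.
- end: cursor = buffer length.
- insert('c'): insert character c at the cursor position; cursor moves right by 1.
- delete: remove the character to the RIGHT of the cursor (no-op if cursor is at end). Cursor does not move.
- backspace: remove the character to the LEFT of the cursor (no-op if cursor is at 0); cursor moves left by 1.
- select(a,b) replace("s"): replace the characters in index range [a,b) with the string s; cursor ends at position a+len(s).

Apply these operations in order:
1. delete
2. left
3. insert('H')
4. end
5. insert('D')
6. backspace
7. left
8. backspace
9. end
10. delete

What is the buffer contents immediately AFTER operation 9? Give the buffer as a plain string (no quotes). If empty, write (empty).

Answer: HGCM

Derivation:
After op 1 (delete): buf='GCLM' cursor=0
After op 2 (left): buf='GCLM' cursor=0
After op 3 (insert('H')): buf='HGCLM' cursor=1
After op 4 (end): buf='HGCLM' cursor=5
After op 5 (insert('D')): buf='HGCLMD' cursor=6
After op 6 (backspace): buf='HGCLM' cursor=5
After op 7 (left): buf='HGCLM' cursor=4
After op 8 (backspace): buf='HGCM' cursor=3
After op 9 (end): buf='HGCM' cursor=4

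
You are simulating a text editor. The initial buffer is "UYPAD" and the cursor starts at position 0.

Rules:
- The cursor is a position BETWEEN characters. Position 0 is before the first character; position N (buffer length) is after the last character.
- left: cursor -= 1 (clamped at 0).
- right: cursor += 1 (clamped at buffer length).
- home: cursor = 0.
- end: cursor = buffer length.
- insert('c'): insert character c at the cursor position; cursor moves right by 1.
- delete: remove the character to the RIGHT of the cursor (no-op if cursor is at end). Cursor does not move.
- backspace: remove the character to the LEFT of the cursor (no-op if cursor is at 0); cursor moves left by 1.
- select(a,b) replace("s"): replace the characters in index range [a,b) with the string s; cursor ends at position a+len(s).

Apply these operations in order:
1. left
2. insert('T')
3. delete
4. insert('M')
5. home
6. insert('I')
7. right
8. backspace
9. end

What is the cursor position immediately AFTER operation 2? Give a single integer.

Answer: 1

Derivation:
After op 1 (left): buf='UYPAD' cursor=0
After op 2 (insert('T')): buf='TUYPAD' cursor=1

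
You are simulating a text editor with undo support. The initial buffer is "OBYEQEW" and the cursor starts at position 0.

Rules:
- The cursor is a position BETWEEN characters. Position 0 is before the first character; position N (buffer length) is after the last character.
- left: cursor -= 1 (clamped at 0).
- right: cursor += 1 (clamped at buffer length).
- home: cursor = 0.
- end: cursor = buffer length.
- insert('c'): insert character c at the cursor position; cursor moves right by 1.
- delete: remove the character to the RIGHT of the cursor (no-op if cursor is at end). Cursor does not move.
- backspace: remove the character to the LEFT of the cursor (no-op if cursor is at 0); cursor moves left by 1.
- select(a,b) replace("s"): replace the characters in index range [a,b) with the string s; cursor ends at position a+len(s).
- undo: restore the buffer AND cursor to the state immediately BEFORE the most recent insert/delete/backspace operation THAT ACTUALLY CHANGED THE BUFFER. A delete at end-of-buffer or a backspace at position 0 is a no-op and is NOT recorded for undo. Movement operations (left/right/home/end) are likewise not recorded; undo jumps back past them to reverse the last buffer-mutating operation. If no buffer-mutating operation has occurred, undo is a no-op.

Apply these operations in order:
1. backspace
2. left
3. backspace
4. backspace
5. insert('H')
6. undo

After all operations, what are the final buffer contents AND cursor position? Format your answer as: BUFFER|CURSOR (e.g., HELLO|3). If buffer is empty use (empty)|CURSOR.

After op 1 (backspace): buf='OBYEQEW' cursor=0
After op 2 (left): buf='OBYEQEW' cursor=0
After op 3 (backspace): buf='OBYEQEW' cursor=0
After op 4 (backspace): buf='OBYEQEW' cursor=0
After op 5 (insert('H')): buf='HOBYEQEW' cursor=1
After op 6 (undo): buf='OBYEQEW' cursor=0

Answer: OBYEQEW|0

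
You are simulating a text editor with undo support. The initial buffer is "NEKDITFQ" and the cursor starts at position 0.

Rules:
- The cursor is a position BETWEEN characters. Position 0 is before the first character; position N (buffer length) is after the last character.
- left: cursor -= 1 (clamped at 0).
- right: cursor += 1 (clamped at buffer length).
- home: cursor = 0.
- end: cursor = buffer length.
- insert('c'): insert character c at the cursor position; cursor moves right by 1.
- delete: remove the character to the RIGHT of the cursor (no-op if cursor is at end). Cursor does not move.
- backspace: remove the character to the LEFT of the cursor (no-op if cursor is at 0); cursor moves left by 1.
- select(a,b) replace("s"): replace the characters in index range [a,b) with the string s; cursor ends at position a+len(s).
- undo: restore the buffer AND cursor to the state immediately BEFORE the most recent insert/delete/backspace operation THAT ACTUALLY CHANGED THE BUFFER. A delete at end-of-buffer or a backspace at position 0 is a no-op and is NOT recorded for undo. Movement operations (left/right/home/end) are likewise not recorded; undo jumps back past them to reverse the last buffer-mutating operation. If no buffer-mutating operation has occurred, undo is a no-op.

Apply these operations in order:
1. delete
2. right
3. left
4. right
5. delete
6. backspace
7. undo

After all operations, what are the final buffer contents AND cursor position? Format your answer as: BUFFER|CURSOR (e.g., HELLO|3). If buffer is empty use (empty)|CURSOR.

After op 1 (delete): buf='EKDITFQ' cursor=0
After op 2 (right): buf='EKDITFQ' cursor=1
After op 3 (left): buf='EKDITFQ' cursor=0
After op 4 (right): buf='EKDITFQ' cursor=1
After op 5 (delete): buf='EDITFQ' cursor=1
After op 6 (backspace): buf='DITFQ' cursor=0
After op 7 (undo): buf='EDITFQ' cursor=1

Answer: EDITFQ|1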